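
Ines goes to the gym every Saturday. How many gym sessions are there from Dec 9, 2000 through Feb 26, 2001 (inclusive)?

12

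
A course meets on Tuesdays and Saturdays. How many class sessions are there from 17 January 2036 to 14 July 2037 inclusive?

17 January 2036 is a Thursday.
The range spans 545 days (inclusive of both endpoints).
545 = 7 × 77 + 6, so there are 77 full weeks plus 6 extra days.
Each full week contributes 2 days from the set (Tue, Sat): 77 × 2 = 154.
The 6 extra days are Thursday, Friday, Saturday, Sunday, Monday, Tuesday — 2 of them qualify.
Total: 154 + 2 = 156.

156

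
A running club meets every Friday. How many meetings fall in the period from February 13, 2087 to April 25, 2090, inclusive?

167 Fridays

February 13, 2087 is a Thursday.
From February 13, 2087 to April 25, 2090 is 1168 days inclusive.
1168 = 7 × 166 + 6, so there are 166 full weeks plus 6 extra days.
Each full week contributes one Friday: 166 so far.
The 6 extra days are Thu, Fri, Sat, Sun, Mon, Tue — 1 of them qualifies.
Total: 166 + 1 = 167.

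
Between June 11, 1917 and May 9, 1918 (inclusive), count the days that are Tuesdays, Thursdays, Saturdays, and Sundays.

190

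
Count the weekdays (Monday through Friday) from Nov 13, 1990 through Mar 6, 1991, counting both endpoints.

82

Nov 13, 1990 is a Tuesday.
The range spans 114 days (inclusive of both endpoints).
114 = 7 × 16 + 2, so there are 16 full weeks plus 2 extra days.
Each full week contributes 5 weekdays (Mon–Fri): 16 × 5 = 80.
The 2 extra days are Tuesday, Wednesday — 2 of them qualify.
Total: 80 + 2 = 82.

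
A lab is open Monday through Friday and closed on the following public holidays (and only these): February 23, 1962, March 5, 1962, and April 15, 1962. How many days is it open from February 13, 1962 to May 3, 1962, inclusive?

February 13, 1962 is a Tuesday.
That's 80 days from start to end, counting both.
80 = 7 × 11 + 3, so there are 11 full weeks plus 3 extra days.
Each full week contributes 5 weekdays (Mon–Fri): 11 × 5 = 55.
The 3 extra days are Tuesday, Wednesday, Thursday — 3 of them qualify.
Total: 55 + 3 = 58.
Holidays: February 23, 1962 (Fri); March 5, 1962 (Mon); April 15, 1962 (Sun).
2 of the 3 holidays fall on weekdays; the rest are weekends and were already excluded.
Business days: 58 − 2 = 56.

56 working days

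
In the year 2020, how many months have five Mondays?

4

A month has five Mondays exactly when Monday falls within its first (length − 28) days.
Jan: 31 days, starts Wed → 5 of Wed, Thu, Fri
Feb: 29 days, starts Sat → 5 of Sat
Mar: 31 days, starts Sun → 5 of Sun, Mon, Tue ✓
Apr: 30 days, starts Wed → 5 of Wed, Thu
May: 31 days, starts Fri → 5 of Fri, Sat, Sun
Jun: 30 days, starts Mon → 5 of Mon, Tue ✓
Jul: 31 days, starts Wed → 5 of Wed, Thu, Fri
Aug: 31 days, starts Sat → 5 of Sat, Sun, Mon ✓
Sep: 30 days, starts Tue → 5 of Tue, Wed
Oct: 31 days, starts Thu → 5 of Thu, Fri, Sat
Nov: 30 days, starts Sun → 5 of Sun, Mon ✓
Dec: 31 days, starts Tue → 5 of Tue, Wed, Thu
Months with five Mondays: Mar, Jun, Aug, Nov.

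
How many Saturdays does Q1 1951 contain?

13

1 January 1951 is a Monday.
The range spans 90 days (inclusive of both endpoints).
90 = 7 × 12 + 6, so there are 12 full weeks plus 6 extra days.
Each full week contributes one Saturday: 12 so far.
The 6 extra days are Mon, Tue, Wed, Thu, Fri, Sat — 1 of them qualifies.
Total: 12 + 1 = 13.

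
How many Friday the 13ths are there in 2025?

The 13th falls on a Friday when the month's 13th has weekday Fri.
Jan 13 is Mon; Feb 13 is Thu; Mar 13 is Thu; Apr 13 is Sun; May 13 is Tue; Jun 13 is Fri ✓; Jul 13 is Sun; Aug 13 is Wed; Sep 13 is Sat; Oct 13 is Mon; Nov 13 is Thu; Dec 13 is Sat.
Friday the 13ths: Jun.

1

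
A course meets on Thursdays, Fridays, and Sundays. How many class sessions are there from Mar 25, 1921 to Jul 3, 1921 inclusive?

Mar 25, 1921 is a Friday.
That's 101 days from start to end, counting both.
101 = 7 × 14 + 3, so there are 14 full weeks plus 3 extra days.
Each full week contributes 3 days from the set (Thu, Fri, Sun): 14 × 3 = 42.
The 3 extra days are Friday, Saturday, Sunday — 2 of them qualify.
Total: 42 + 2 = 44.

44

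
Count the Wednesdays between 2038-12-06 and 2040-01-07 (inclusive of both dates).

57

2038-12-06 is a Monday.
That's 398 days from start to end, counting both.
398 = 7 × 56 + 6, so there are 56 full weeks plus 6 extra days.
Each full week contributes one Wednesday: 56 so far.
The 6 extra days are Mon, Tue, Wed, Thu, Fri, Sat — 1 of them qualifies.
Total: 56 + 1 = 57.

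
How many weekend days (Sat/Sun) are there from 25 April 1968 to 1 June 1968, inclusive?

25 April 1968 is a Thursday.
From 25 April 1968 to 1 June 1968 is 38 days inclusive.
38 = 7 × 5 + 3, so there are 5 full weeks plus 3 extra days.
Each full week contributes 2 weekend days (Sat, Sun): 5 × 2 = 10.
The 3 extra days are Thu, Fri, Sat — 1 of them qualifies.
Total: 10 + 1 = 11.

11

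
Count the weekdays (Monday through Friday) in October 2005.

Oct 1, 2005 is a Saturday.
The range spans 31 days (inclusive of both endpoints).
31 = 7 × 4 + 3, so there are 4 full weeks plus 3 extra days.
Each full week contributes 5 weekdays (Mon–Fri): 4 × 5 = 20.
The 3 extra days are Saturday, Sunday, Monday — 1 of them qualifies.
Total: 20 + 1 = 21.

21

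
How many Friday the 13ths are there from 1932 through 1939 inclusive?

13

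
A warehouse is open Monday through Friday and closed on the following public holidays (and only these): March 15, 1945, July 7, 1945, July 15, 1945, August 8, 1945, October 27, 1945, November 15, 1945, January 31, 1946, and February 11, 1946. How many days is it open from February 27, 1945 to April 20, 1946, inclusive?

294

February 27, 1945 is a Tuesday.
The range spans 418 days (inclusive of both endpoints).
418 = 7 × 59 + 5, so there are 59 full weeks plus 5 extra days.
Each full week contributes 5 weekdays (Mon–Fri): 59 × 5 = 295.
The 5 extra days are Tuesday, Wednesday, Thursday, Friday, Saturday — 4 of them qualify.
Total: 295 + 4 = 299.
Holidays: March 15, 1945 (Thu); July 7, 1945 (Sat); July 15, 1945 (Sun); August 8, 1945 (Wed); October 27, 1945 (Sat); November 15, 1945 (Thu); January 31, 1946 (Thu); February 11, 1946 (Mon).
5 of the 8 holidays fall on weekdays; the rest are weekends and were already excluded.
Business days: 299 − 5 = 294.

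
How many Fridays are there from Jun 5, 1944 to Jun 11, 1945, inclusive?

53 Fridays

Jun 5, 1944 is a Monday.
The range spans 372 days (inclusive of both endpoints).
372 = 7 × 53 + 1, so there are 53 full weeks plus 1 extra day.
Each full week contributes one Friday: 53 so far.
The 1 extra day is Monday — none qualify.
Total: 53 + 0 = 53.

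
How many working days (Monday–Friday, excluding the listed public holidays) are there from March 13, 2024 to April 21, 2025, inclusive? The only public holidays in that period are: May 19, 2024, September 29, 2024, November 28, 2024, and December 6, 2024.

287 working days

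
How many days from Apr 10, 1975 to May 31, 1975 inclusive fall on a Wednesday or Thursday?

Apr 10, 1975 is a Thursday.
The range spans 52 days (inclusive of both endpoints).
52 = 7 × 7 + 3, so there are 7 full weeks plus 3 extra days.
Each full week contributes 2 days from the set (Wed, Thu): 7 × 2 = 14.
The 3 extra days are Thursday, Friday, Saturday — 1 of them qualifies.
Total: 14 + 1 = 15.

15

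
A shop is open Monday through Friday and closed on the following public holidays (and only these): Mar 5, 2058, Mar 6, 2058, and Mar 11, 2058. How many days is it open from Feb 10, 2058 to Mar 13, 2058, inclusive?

20

Feb 10, 2058 is a Sunday.
From Feb 10, 2058 to Mar 13, 2058 is 32 days inclusive.
32 = 7 × 4 + 4, so there are 4 full weeks plus 4 extra days.
Each full week contributes 5 weekdays (Mon–Fri): 4 × 5 = 20.
The 4 extra days are Sunday, Monday, Tuesday, Wednesday — 3 of them qualify.
Total: 20 + 3 = 23.
Holidays: Mar 5, 2058 (Tue); Mar 6, 2058 (Wed); Mar 11, 2058 (Mon).
All 3 holidays fall on weekdays, so subtract 3.
Business days: 23 − 3 = 20.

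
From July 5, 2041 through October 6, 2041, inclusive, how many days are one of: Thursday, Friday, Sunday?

July 5, 2041 is a Friday.
That's 94 days from start to end, counting both.
94 = 7 × 13 + 3, so there are 13 full weeks plus 3 extra days.
Each full week contributes 3 days from the set (Thu, Fri, Sun): 13 × 3 = 39.
The 3 extra days are Friday, Saturday, Sunday — 2 of them qualify.
Total: 39 + 2 = 41.

41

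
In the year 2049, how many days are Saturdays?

1 January 2049 is a Friday.
The range spans 365 days (inclusive of both endpoints).
365 = 7 × 52 + 1, so there are 52 full weeks plus 1 extra day.
Each full week contributes one Saturday: 52 so far.
The 1 extra day is Friday — none qualify.
Total: 52 + 0 = 52.

52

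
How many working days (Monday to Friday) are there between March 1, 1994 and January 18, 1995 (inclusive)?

232

March 1, 1994 is a Tuesday.
That's 324 days from start to end, counting both.
324 = 7 × 46 + 2, so there are 46 full weeks plus 2 extra days.
Each full week contributes 5 weekdays (Mon–Fri): 46 × 5 = 230.
The 2 extra days are Tue, Wed — 2 of them qualify.
Total: 230 + 2 = 232.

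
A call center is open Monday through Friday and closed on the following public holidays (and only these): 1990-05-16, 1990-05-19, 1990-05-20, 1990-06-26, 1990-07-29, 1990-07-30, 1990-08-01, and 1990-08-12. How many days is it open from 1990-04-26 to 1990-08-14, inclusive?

1990-04-26 is a Thursday.
From 1990-04-26 to 1990-08-14 is 111 days inclusive.
111 = 7 × 15 + 6, so there are 15 full weeks plus 6 extra days.
Each full week contributes 5 weekdays (Mon–Fri): 15 × 5 = 75.
The 6 extra days are Thursday, Friday, Saturday, Sunday, Monday, Tuesday — 4 of them qualify.
Total: 75 + 4 = 79.
Holidays: 1990-05-16 (Wed); 1990-05-19 (Sat); 1990-05-20 (Sun); 1990-06-26 (Tue); 1990-07-29 (Sun); 1990-07-30 (Mon); 1990-08-01 (Wed); 1990-08-12 (Sun).
4 of the 8 holidays fall on weekdays; the rest are weekends and were already excluded.
Business days: 79 − 4 = 75.

75 business days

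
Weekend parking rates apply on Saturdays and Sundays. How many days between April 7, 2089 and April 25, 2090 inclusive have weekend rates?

110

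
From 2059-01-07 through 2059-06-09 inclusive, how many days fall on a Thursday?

22

2059-01-07 is a Tuesday.
That's 154 days from start to end, counting both.
154 = 7 × 22, so the span is exactly 22 full weeks.
Each full week contributes one Thursday: 22 so far.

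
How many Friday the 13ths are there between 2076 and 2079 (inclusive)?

Friday-the-13ths by year:
2076: Mar, Nov
2077: Aug
2078: May
2079: Jan, Oct

6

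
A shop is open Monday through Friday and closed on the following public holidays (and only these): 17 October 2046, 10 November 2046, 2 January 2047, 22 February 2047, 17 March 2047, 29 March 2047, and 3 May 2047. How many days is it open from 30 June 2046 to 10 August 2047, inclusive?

30 June 2046 is a Saturday.
That's 407 days from start to end, counting both.
407 = 7 × 58 + 1, so there are 58 full weeks plus 1 extra day.
Each full week contributes 5 weekdays (Mon–Fri): 58 × 5 = 290.
The 1 extra day is Saturday — none qualify.
Total: 290 + 0 = 290.
Holidays: 17 October 2046 (Wed); 10 November 2046 (Sat); 2 January 2047 (Wed); 22 February 2047 (Fri); 17 March 2047 (Sun); 29 March 2047 (Fri); 3 May 2047 (Fri).
5 of the 7 holidays fall on weekdays; the rest are weekends and were already excluded.
Business days: 290 − 5 = 285.

285 business days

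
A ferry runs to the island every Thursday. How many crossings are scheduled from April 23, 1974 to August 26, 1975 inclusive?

70 Thursdays

April 23, 1974 is a Tuesday.
That's 491 days from start to end, counting both.
491 = 7 × 70 + 1, so there are 70 full weeks plus 1 extra day.
Each full week contributes one Thursday: 70 so far.
The 1 extra day is Tuesday — none qualify.
Total: 70 + 0 = 70.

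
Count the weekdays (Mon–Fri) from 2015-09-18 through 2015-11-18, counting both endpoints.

44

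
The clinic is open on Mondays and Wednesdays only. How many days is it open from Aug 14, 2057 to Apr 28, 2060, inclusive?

283

Aug 14, 2057 is a Tuesday.
From Aug 14, 2057 to Apr 28, 2060 is 989 days inclusive.
989 = 7 × 141 + 2, so there are 141 full weeks plus 2 extra days.
Each full week contributes 2 days from the set (Mon, Wed): 141 × 2 = 282.
The 2 extra days are Tue, Wed — 1 of them qualifies.
Total: 282 + 1 = 283.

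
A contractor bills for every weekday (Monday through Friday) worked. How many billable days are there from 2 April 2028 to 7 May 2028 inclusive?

25 weekdays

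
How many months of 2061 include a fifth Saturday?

5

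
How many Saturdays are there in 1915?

1 January 1915 is a Friday.
From 1 January 1915 to 31 December 1915 is 365 days inclusive.
365 = 7 × 52 + 1, so there are 52 full weeks plus 1 extra day.
Each full week contributes one Saturday: 52 so far.
The 1 extra day is Friday — none qualify.
Total: 52 + 0 = 52.

52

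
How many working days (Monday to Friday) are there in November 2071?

November 1, 2071 is a Sunday.
The range spans 30 days (inclusive of both endpoints).
30 = 7 × 4 + 2, so there are 4 full weeks plus 2 extra days.
Each full week contributes 5 weekdays (Mon–Fri): 4 × 5 = 20.
The 2 extra days are Sunday, Monday — 1 of them qualifies.
Total: 20 + 1 = 21.

21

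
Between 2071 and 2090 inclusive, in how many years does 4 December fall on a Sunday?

Day of week of December 4 in each year:
2071: Fri, 2072: Sun ✓, 2073: Mon, 2074: Tue, 2075: Wed, 2076: Fri, 2077: Sat, 2078: Sun ✓, 2079: Mon, 2080: Wed, 2081: Thu, 2082: Fri, 2083: Sat, 2084: Mon, 2085: Tue, 2086: Wed, 2087: Thu, 2088: Sat, 2089: Sun ✓, 2090: Mon
Sundays: 2072, 2078, 2089.

3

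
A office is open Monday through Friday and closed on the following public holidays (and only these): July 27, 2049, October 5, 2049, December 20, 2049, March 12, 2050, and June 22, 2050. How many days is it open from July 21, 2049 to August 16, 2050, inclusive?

July 21, 2049 is a Wednesday.
The range spans 392 days (inclusive of both endpoints).
392 = 7 × 56, so the span is exactly 56 full weeks.
Each full week contributes 5 weekdays (Mon–Fri): 56 × 5 = 280.
Total: 280.
Holidays: July 27, 2049 (Tue); October 5, 2049 (Tue); December 20, 2049 (Mon); March 12, 2050 (Sat); June 22, 2050 (Wed).
4 of the 5 holidays fall on weekdays; the rest are weekends and were already excluded.
Business days: 280 − 4 = 276.

276 business days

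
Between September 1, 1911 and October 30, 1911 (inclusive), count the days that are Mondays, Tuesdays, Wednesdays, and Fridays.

September 1, 1911 is a Friday.
From September 1, 1911 to October 30, 1911 is 60 days inclusive.
60 = 7 × 8 + 4, so there are 8 full weeks plus 4 extra days.
Each full week contributes 4 days from the set (Mon, Tue, Wed, Fri): 8 × 4 = 32.
The 4 extra days are Fri, Sat, Sun, Mon — 2 of them qualify.
Total: 32 + 2 = 34.

34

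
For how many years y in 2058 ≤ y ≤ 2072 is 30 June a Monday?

3

Day of week of June 30 in each year:
2058: Sun, 2059: Mon ✓, 2060: Wed, 2061: Thu, 2062: Fri, 2063: Sat, 2064: Mon ✓, 2065: Tue, 2066: Wed, 2067: Thu, 2068: Sat, 2069: Sun, 2070: Mon ✓, 2071: Tue, 2072: Thu
Mondays: 2059, 2064, 2070.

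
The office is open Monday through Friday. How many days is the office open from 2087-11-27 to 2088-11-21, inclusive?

2087-11-27 is a Thursday.
That's 361 days from start to end, counting both.
361 = 7 × 51 + 4, so there are 51 full weeks plus 4 extra days.
Each full week contributes 5 weekdays (Mon–Fri): 51 × 5 = 255.
The 4 extra days are Thursday, Friday, Saturday, Sunday — 2 of them qualify.
Total: 255 + 2 = 257.

257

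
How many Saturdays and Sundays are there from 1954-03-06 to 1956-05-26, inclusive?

1954-03-06 is a Saturday.
The range spans 813 days (inclusive of both endpoints).
813 = 7 × 116 + 1, so there are 116 full weeks plus 1 extra day.
Each full week contributes 2 weekend days (Sat, Sun): 116 × 2 = 232.
The 1 extra day is Saturday — 1 of them qualifies.
Total: 232 + 1 = 233.

233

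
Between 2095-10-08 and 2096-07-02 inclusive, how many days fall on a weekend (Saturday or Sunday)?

78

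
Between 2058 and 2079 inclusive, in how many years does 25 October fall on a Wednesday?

3

Day of week of October 25 in each year:
2058: Fri, 2059: Sat, 2060: Mon, 2061: Tue, 2062: Wed ✓, 2063: Thu, 2064: Sat, 2065: Sun, 2066: Mon, 2067: Tue, 2068: Thu, 2069: Fri, 2070: Sat, 2071: Sun, 2072: Tue, 2073: Wed ✓, 2074: Thu, 2075: Fri, 2076: Sun, 2077: Mon, 2078: Tue, 2079: Wed ✓
Wednesdays: 2062, 2073, 2079.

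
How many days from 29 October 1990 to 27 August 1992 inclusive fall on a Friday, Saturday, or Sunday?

285

29 October 1990 is a Monday.
That's 669 days from start to end, counting both.
669 = 7 × 95 + 4, so there are 95 full weeks plus 4 extra days.
Each full week contributes 3 days from the set (Fri, Sat, Sun): 95 × 3 = 285.
The 4 extra days are Mon, Tue, Wed, Thu — none qualify.
Total: 285 + 0 = 285.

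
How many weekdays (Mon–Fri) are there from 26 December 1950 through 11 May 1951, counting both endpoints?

99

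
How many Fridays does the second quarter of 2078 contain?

13

April 1, 2078 is a Friday.
The range spans 91 days (inclusive of both endpoints).
91 = 7 × 13, so the span is exactly 13 full weeks.
Each full week contributes one Friday: 13 so far.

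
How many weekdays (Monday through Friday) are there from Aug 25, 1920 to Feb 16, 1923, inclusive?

648 weekdays

Aug 25, 1920 is a Wednesday.
From Aug 25, 1920 to Feb 16, 1923 is 906 days inclusive.
906 = 7 × 129 + 3, so there are 129 full weeks plus 3 extra days.
Each full week contributes 5 weekdays (Mon–Fri): 129 × 5 = 645.
The 3 extra days are Wed, Thu, Fri — 3 of them qualify.
Total: 645 + 3 = 648.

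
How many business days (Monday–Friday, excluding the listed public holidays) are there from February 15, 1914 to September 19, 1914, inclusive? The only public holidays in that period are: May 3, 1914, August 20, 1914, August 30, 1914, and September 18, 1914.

153 business days

February 15, 1914 is a Sunday.
That's 217 days from start to end, counting both.
217 = 7 × 31, so the span is exactly 31 full weeks.
Each full week contributes 5 weekdays (Mon–Fri): 31 × 5 = 155.
Total: 155.
Holidays: May 3, 1914 (Sun); August 20, 1914 (Thu); August 30, 1914 (Sun); September 18, 1914 (Fri).
2 of the 4 holidays fall on weekdays; the rest are weekends and were already excluded.
Business days: 155 − 2 = 153.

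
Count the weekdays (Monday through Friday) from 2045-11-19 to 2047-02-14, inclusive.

324

2045-11-19 is a Sunday.
The range spans 453 days (inclusive of both endpoints).
453 = 7 × 64 + 5, so there are 64 full weeks plus 5 extra days.
Each full week contributes 5 weekdays (Mon–Fri): 64 × 5 = 320.
The 5 extra days are Sunday, Monday, Tuesday, Wednesday, Thursday — 4 of them qualify.
Total: 320 + 4 = 324.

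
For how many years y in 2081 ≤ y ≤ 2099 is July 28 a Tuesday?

Day of week of July 28 in each year:
2081: Mon, 2082: Tue ✓, 2083: Wed, 2084: Fri, 2085: Sat, 2086: Sun, 2087: Mon, 2088: Wed, 2089: Thu, 2090: Fri, 2091: Sat, 2092: Mon, 2093: Tue ✓, 2094: Wed, 2095: Thu, 2096: Sat, 2097: Sun, 2098: Mon, 2099: Tue ✓
Tuesdays: 2082, 2093, 2099.

3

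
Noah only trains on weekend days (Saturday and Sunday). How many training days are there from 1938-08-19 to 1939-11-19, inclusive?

1938-08-19 is a Friday.
From 1938-08-19 to 1939-11-19 is 458 days inclusive.
458 = 7 × 65 + 3, so there are 65 full weeks plus 3 extra days.
Each full week contributes 2 weekend days (Sat, Sun): 65 × 2 = 130.
The 3 extra days are Friday, Saturday, Sunday — 2 of them qualify.
Total: 130 + 2 = 132.

132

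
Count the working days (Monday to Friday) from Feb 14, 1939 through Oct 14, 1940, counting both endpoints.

Feb 14, 1939 is a Tuesday.
From Feb 14, 1939 to Oct 14, 1940 is 609 days inclusive.
609 = 7 × 87, so the span is exactly 87 full weeks.
Each full week contributes 5 weekdays (Mon–Fri): 87 × 5 = 435.

435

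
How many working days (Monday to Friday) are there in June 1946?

20 weekdays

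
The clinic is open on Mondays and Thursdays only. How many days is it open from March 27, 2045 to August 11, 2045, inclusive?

40

March 27, 2045 is a Monday.
That's 138 days from start to end, counting both.
138 = 7 × 19 + 5, so there are 19 full weeks plus 5 extra days.
Each full week contributes 2 days from the set (Mon, Thu): 19 × 2 = 38.
The 5 extra days are Mon, Tue, Wed, Thu, Fri — 2 of them qualify.
Total: 38 + 2 = 40.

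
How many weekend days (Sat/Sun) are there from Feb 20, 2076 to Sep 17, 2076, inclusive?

60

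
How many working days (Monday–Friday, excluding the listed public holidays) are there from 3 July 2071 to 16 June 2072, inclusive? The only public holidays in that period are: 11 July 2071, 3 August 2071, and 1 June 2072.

248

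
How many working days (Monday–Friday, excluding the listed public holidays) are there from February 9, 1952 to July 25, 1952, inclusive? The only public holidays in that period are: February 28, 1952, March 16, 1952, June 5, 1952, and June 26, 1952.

117 working days

February 9, 1952 is a Saturday.
That's 168 days from start to end, counting both.
168 = 7 × 24, so the span is exactly 24 full weeks.
Each full week contributes 5 weekdays (Mon–Fri): 24 × 5 = 120.
Holidays: February 28, 1952 (Thu); March 16, 1952 (Sun); June 5, 1952 (Thu); June 26, 1952 (Thu).
3 of the 4 holidays fall on weekdays; the rest are weekends and were already excluded.
Business days: 120 − 3 = 117.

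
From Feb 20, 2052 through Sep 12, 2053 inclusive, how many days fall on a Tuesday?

Feb 20, 2052 is a Tuesday.
That's 571 days from start to end, counting both.
571 = 7 × 81 + 4, so there are 81 full weeks plus 4 extra days.
Each full week contributes one Tuesday: 81 so far.
The 4 extra days are Tue, Wed, Thu, Fri — 1 of them qualifies.
Total: 81 + 1 = 82.

82 Tuesdays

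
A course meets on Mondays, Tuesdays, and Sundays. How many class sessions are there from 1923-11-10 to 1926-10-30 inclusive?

465

1923-11-10 is a Saturday.
From 1923-11-10 to 1926-10-30 is 1086 days inclusive.
1086 = 7 × 155 + 1, so there are 155 full weeks plus 1 extra day.
Each full week contributes 3 days from the set (Mon, Tue, Sun): 155 × 3 = 465.
The 1 extra day is Saturday — none qualify.
Total: 465 + 0 = 465.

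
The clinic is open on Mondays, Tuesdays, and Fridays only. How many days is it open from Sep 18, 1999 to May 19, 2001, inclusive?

Sep 18, 1999 is a Saturday.
The range spans 610 days (inclusive of both endpoints).
610 = 7 × 87 + 1, so there are 87 full weeks plus 1 extra day.
Each full week contributes 3 days from the set (Mon, Tue, Fri): 87 × 3 = 261.
The 1 extra day is Sat — none qualify.
Total: 261 + 0 = 261.

261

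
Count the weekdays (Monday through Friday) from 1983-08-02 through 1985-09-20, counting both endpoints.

559

1983-08-02 is a Tuesday.
That's 781 days from start to end, counting both.
781 = 7 × 111 + 4, so there are 111 full weeks plus 4 extra days.
Each full week contributes 5 weekdays (Mon–Fri): 111 × 5 = 555.
The 4 extra days are Tue, Wed, Thu, Fri — 4 of them qualify.
Total: 555 + 4 = 559.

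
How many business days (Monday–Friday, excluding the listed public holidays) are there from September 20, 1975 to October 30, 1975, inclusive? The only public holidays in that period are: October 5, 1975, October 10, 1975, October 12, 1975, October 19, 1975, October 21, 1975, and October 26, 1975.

27

September 20, 1975 is a Saturday.
From September 20, 1975 to October 30, 1975 is 41 days inclusive.
41 = 7 × 5 + 6, so there are 5 full weeks plus 6 extra days.
Each full week contributes 5 weekdays (Mon–Fri): 5 × 5 = 25.
The 6 extra days are Sat, Sun, Mon, Tue, Wed, Thu — 4 of them qualify.
Total: 25 + 4 = 29.
Holidays: October 5, 1975 (Sun); October 10, 1975 (Fri); October 12, 1975 (Sun); October 19, 1975 (Sun); October 21, 1975 (Tue); October 26, 1975 (Sun).
2 of the 6 holidays fall on weekdays; the rest are weekends and were already excluded.
Business days: 29 − 2 = 27.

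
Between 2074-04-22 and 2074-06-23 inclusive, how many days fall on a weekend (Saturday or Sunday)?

2074-04-22 is a Sunday.
The range spans 63 days (inclusive of both endpoints).
63 = 7 × 9, so the span is exactly 9 full weeks.
Each full week contributes 2 weekend days (Sat, Sun): 9 × 2 = 18.
Total: 18.

18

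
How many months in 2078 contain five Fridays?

4

A month has five Fridays exactly when Friday falls within its first (length − 28) days.
Jan: 31 days, starts Sat → 5 of Sat, Sun, Mon
Feb: 28 days, starts Tue → 5 of (none)
Mar: 31 days, starts Tue → 5 of Tue, Wed, Thu
Apr: 30 days, starts Fri → 5 of Fri, Sat ✓
May: 31 days, starts Sun → 5 of Sun, Mon, Tue
Jun: 30 days, starts Wed → 5 of Wed, Thu
Jul: 31 days, starts Fri → 5 of Fri, Sat, Sun ✓
Aug: 31 days, starts Mon → 5 of Mon, Tue, Wed
Sep: 30 days, starts Thu → 5 of Thu, Fri ✓
Oct: 31 days, starts Sat → 5 of Sat, Sun, Mon
Nov: 30 days, starts Tue → 5 of Tue, Wed
Dec: 31 days, starts Thu → 5 of Thu, Fri, Sat ✓
Months with five Fridays: Apr, Jul, Sep, Dec.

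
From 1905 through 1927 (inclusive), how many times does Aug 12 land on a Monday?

Day of week of August 12 in each year:
1905: Sat, 1906: Sun, 1907: Mon ✓, 1908: Wed, 1909: Thu, 1910: Fri, 1911: Sat, 1912: Mon ✓, 1913: Tue, 1914: Wed, 1915: Thu, 1916: Sat, 1917: Sun, 1918: Mon ✓, 1919: Tue, 1920: Thu, 1921: Fri, 1922: Sat, 1923: Sun, 1924: Tue, 1925: Wed, 1926: Thu, 1927: Fri
Mondays: 1907, 1912, 1918.

3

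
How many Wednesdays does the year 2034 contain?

52

January 1, 2034 is a Sunday.
That's 365 days from start to end, counting both.
365 = 7 × 52 + 1, so there are 52 full weeks plus 1 extra day.
Each full week contributes one Wednesday: 52 so far.
The 1 extra day is Sun — none qualify.
Total: 52 + 0 = 52.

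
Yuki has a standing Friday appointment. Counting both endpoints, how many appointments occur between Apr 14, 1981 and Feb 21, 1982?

Apr 14, 1981 is a Tuesday.
The range spans 314 days (inclusive of both endpoints).
314 = 7 × 44 + 6, so there are 44 full weeks plus 6 extra days.
Each full week contributes one Friday: 44 so far.
The 6 extra days are Tuesday, Wednesday, Thursday, Friday, Saturday, Sunday — 1 of them qualifies.
Total: 44 + 1 = 45.

45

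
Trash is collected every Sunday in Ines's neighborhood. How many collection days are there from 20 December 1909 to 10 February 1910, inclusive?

20 December 1909 is a Monday.
From 20 December 1909 to 10 February 1910 is 53 days inclusive.
53 = 7 × 7 + 4, so there are 7 full weeks plus 4 extra days.
Each full week contributes one Sunday: 7 so far.
The 4 extra days are Mon, Tue, Wed, Thu — none qualify.
Total: 7 + 0 = 7.

7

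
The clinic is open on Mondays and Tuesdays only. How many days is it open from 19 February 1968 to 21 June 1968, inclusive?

36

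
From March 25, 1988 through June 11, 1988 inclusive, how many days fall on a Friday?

12

March 25, 1988 is a Friday.
The range spans 79 days (inclusive of both endpoints).
79 = 7 × 11 + 2, so there are 11 full weeks plus 2 extra days.
Each full week contributes one Friday: 11 so far.
The 2 extra days are Friday, Saturday — 1 of them qualifies.
Total: 11 + 1 = 12.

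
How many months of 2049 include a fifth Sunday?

A month has five Sundays exactly when Sunday falls within its first (length − 28) days.
Jan: 31 days, starts Fri → 5 of Fri, Sat, Sun ✓
Feb: 28 days, starts Mon → 5 of (none)
Mar: 31 days, starts Mon → 5 of Mon, Tue, Wed
Apr: 30 days, starts Thu → 5 of Thu, Fri
May: 31 days, starts Sat → 5 of Sat, Sun, Mon ✓
Jun: 30 days, starts Tue → 5 of Tue, Wed
Jul: 31 days, starts Thu → 5 of Thu, Fri, Sat
Aug: 31 days, starts Sun → 5 of Sun, Mon, Tue ✓
Sep: 30 days, starts Wed → 5 of Wed, Thu
Oct: 31 days, starts Fri → 5 of Fri, Sat, Sun ✓
Nov: 30 days, starts Mon → 5 of Mon, Tue
Dec: 31 days, starts Wed → 5 of Wed, Thu, Fri
Months with five Sundays: Jan, May, Aug, Oct.

4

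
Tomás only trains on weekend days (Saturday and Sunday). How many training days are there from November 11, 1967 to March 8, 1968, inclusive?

34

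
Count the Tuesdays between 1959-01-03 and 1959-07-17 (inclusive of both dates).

28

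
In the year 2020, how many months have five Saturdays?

A month has five Saturdays exactly when Saturday falls within its first (length − 28) days.
Jan: 31 days, starts Wed → 5 of Wed, Thu, Fri
Feb: 29 days, starts Sat → 5 of Sat ✓
Mar: 31 days, starts Sun → 5 of Sun, Mon, Tue
Apr: 30 days, starts Wed → 5 of Wed, Thu
May: 31 days, starts Fri → 5 of Fri, Sat, Sun ✓
Jun: 30 days, starts Mon → 5 of Mon, Tue
Jul: 31 days, starts Wed → 5 of Wed, Thu, Fri
Aug: 31 days, starts Sat → 5 of Sat, Sun, Mon ✓
Sep: 30 days, starts Tue → 5 of Tue, Wed
Oct: 31 days, starts Thu → 5 of Thu, Fri, Sat ✓
Nov: 30 days, starts Sun → 5 of Sun, Mon
Dec: 31 days, starts Tue → 5 of Tue, Wed, Thu
Months with five Saturdays: Feb, May, Aug, Oct.

4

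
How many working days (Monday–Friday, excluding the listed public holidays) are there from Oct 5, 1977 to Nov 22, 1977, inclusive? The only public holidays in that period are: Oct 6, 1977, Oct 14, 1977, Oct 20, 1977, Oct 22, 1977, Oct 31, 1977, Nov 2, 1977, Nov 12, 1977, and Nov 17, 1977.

Oct 5, 1977 is a Wednesday.
The range spans 49 days (inclusive of both endpoints).
49 = 7 × 7, so the span is exactly 7 full weeks.
Each full week contributes 5 weekdays (Mon–Fri): 7 × 5 = 35.
Total: 35.
Holidays: Oct 6, 1977 (Thu); Oct 14, 1977 (Fri); Oct 20, 1977 (Thu); Oct 22, 1977 (Sat); Oct 31, 1977 (Mon); Nov 2, 1977 (Wed); Nov 12, 1977 (Sat); Nov 17, 1977 (Thu).
6 of the 8 holidays fall on weekdays; the rest are weekends and were already excluded.
Business days: 35 − 6 = 29.

29 working days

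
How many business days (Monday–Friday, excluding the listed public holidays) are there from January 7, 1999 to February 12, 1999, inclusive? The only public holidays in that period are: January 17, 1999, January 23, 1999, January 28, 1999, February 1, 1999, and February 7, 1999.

25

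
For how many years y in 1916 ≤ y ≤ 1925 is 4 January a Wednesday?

1

Day of week of January 4 in each year:
1916: Tue, 1917: Thu, 1918: Fri, 1919: Sat, 1920: Sun, 1921: Tue, 1922: Wed ✓, 1923: Thu, 1924: Fri, 1925: Sun
Wednesdays: 1922.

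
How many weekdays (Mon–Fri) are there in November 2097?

21

1 November 2097 is a Friday.
That's 30 days from start to end, counting both.
30 = 7 × 4 + 2, so there are 4 full weeks plus 2 extra days.
Each full week contributes 5 weekdays (Mon–Fri): 4 × 5 = 20.
The 2 extra days are Friday, Saturday — 1 of them qualifies.
Total: 20 + 1 = 21.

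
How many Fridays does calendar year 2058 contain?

1 January 2058 is a Tuesday.
That's 365 days from start to end, counting both.
365 = 7 × 52 + 1, so there are 52 full weeks plus 1 extra day.
Each full week contributes one Friday: 52 so far.
The 1 extra day is Tue — none qualify.
Total: 52 + 0 = 52.

52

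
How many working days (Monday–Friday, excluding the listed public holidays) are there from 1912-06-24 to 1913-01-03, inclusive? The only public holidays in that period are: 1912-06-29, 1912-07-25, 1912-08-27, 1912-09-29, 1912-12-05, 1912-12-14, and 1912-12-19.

1912-06-24 is a Monday.
That's 194 days from start to end, counting both.
194 = 7 × 27 + 5, so there are 27 full weeks plus 5 extra days.
Each full week contributes 5 weekdays (Mon–Fri): 27 × 5 = 135.
The 5 extra days are Mon, Tue, Wed, Thu, Fri — 5 of them qualify.
Total: 135 + 5 = 140.
Holidays: 1912-06-29 (Sat); 1912-07-25 (Thu); 1912-08-27 (Tue); 1912-09-29 (Sun); 1912-12-05 (Thu); 1912-12-14 (Sat); 1912-12-19 (Thu).
4 of the 7 holidays fall on weekdays; the rest are weekends and were already excluded.
Business days: 140 − 4 = 136.

136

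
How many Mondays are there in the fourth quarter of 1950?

1950-10-01 is a Sunday.
The range spans 92 days (inclusive of both endpoints).
92 = 7 × 13 + 1, so there are 13 full weeks plus 1 extra day.
Each full week contributes one Monday: 13 so far.
The 1 extra day is Sunday — none qualify.
Total: 13 + 0 = 13.

13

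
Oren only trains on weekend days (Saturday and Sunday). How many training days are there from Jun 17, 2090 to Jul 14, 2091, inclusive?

113

Jun 17, 2090 is a Saturday.
That's 393 days from start to end, counting both.
393 = 7 × 56 + 1, so there are 56 full weeks plus 1 extra day.
Each full week contributes 2 weekend days (Sat, Sun): 56 × 2 = 112.
The 1 extra day is Sat — 1 of them qualifies.
Total: 112 + 1 = 113.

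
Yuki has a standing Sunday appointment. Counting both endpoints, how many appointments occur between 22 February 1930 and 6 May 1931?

63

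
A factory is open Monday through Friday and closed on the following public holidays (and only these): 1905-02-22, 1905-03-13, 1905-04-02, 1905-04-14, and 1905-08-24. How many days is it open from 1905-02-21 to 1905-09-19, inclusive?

147

1905-02-21 is a Tuesday.
From 1905-02-21 to 1905-09-19 is 211 days inclusive.
211 = 7 × 30 + 1, so there are 30 full weeks plus 1 extra day.
Each full week contributes 5 weekdays (Mon–Fri): 30 × 5 = 150.
The 1 extra day is Tue — 1 of them qualifies.
Total: 150 + 1 = 151.
Holidays: 1905-02-22 (Wed); 1905-03-13 (Mon); 1905-04-02 (Sun); 1905-04-14 (Fri); 1905-08-24 (Thu).
4 of the 5 holidays fall on weekdays; the rest are weekends and were already excluded.
Business days: 151 − 4 = 147.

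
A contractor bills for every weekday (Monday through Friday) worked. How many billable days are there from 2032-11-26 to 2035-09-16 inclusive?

2032-11-26 is a Friday.
That's 1025 days from start to end, counting both.
1025 = 7 × 146 + 3, so there are 146 full weeks plus 3 extra days.
Each full week contributes 5 weekdays (Mon–Fri): 146 × 5 = 730.
The 3 extra days are Fri, Sat, Sun — 1 of them qualifies.
Total: 730 + 1 = 731.

731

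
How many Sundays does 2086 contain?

52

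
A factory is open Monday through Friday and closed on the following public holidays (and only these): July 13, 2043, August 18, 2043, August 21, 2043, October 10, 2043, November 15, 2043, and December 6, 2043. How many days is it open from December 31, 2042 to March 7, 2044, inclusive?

December 31, 2042 is a Wednesday.
That's 433 days from start to end, counting both.
433 = 7 × 61 + 6, so there are 61 full weeks plus 6 extra days.
Each full week contributes 5 weekdays (Mon–Fri): 61 × 5 = 305.
The 6 extra days are Wed, Thu, Fri, Sat, Sun, Mon — 4 of them qualify.
Total: 305 + 4 = 309.
Holidays: July 13, 2043 (Mon); August 18, 2043 (Tue); August 21, 2043 (Fri); October 10, 2043 (Sat); November 15, 2043 (Sun); December 6, 2043 (Sun).
3 of the 6 holidays fall on weekdays; the rest are weekends and were already excluded.
Business days: 309 − 3 = 306.

306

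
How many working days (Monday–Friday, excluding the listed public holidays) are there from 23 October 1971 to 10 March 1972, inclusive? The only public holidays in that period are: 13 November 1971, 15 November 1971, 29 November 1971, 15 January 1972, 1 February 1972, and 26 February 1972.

97 working days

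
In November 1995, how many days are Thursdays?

5

1 November 1995 is a Wednesday.
The range spans 30 days (inclusive of both endpoints).
30 = 7 × 4 + 2, so there are 4 full weeks plus 2 extra days.
Each full week contributes one Thursday: 4 so far.
The 2 extra days are Wed, Thu — 1 of them qualifies.
Total: 4 + 1 = 5.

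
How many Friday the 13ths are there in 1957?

2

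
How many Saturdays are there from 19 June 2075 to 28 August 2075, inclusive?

10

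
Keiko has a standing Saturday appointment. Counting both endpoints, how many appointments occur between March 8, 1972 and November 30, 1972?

March 8, 1972 is a Wednesday.
From March 8, 1972 to November 30, 1972 is 268 days inclusive.
268 = 7 × 38 + 2, so there are 38 full weeks plus 2 extra days.
Each full week contributes one Saturday: 38 so far.
The 2 extra days are Wednesday, Thursday — none qualify.
Total: 38 + 0 = 38.

38 Saturdays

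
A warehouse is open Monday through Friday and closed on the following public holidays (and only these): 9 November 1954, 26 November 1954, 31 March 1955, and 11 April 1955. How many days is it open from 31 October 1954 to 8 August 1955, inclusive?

197 business days

31 October 1954 is a Sunday.
From 31 October 1954 to 8 August 1955 is 282 days inclusive.
282 = 7 × 40 + 2, so there are 40 full weeks plus 2 extra days.
Each full week contributes 5 weekdays (Mon–Fri): 40 × 5 = 200.
The 2 extra days are Sun, Mon — 1 of them qualifies.
Total: 200 + 1 = 201.
Holidays: 9 November 1954 (Tue); 26 November 1954 (Fri); 31 March 1955 (Thu); 11 April 1955 (Mon).
All 4 holidays fall on weekdays, so subtract 4.
Business days: 201 − 4 = 197.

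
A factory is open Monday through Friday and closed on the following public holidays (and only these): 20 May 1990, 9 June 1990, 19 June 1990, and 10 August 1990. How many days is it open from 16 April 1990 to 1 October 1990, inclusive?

119

16 April 1990 is a Monday.
From 16 April 1990 to 1 October 1990 is 169 days inclusive.
169 = 7 × 24 + 1, so there are 24 full weeks plus 1 extra day.
Each full week contributes 5 weekdays (Mon–Fri): 24 × 5 = 120.
The 1 extra day is Mon — 1 of them qualifies.
Total: 120 + 1 = 121.
Holidays: 20 May 1990 (Sun); 9 June 1990 (Sat); 19 June 1990 (Tue); 10 August 1990 (Fri).
2 of the 4 holidays fall on weekdays; the rest are weekends and were already excluded.
Business days: 121 − 2 = 119.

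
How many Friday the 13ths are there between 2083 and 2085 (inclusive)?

Friday-the-13ths by year:
2083: Aug
2084: Oct
2085: Apr, Jul

4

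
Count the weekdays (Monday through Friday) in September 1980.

22 weekdays

1980-09-01 is a Monday.
From 1980-09-01 to 1980-09-30 is 30 days inclusive.
30 = 7 × 4 + 2, so there are 4 full weeks plus 2 extra days.
Each full week contributes 5 weekdays (Mon–Fri): 4 × 5 = 20.
The 2 extra days are Mon, Tue — 2 of them qualify.
Total: 20 + 2 = 22.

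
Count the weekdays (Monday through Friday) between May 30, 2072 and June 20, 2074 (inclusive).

538 weekdays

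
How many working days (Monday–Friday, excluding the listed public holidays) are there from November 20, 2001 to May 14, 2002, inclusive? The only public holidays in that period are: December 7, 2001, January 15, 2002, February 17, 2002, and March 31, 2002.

124

November 20, 2001 is a Tuesday.
The range spans 176 days (inclusive of both endpoints).
176 = 7 × 25 + 1, so there are 25 full weeks plus 1 extra day.
Each full week contributes 5 weekdays (Mon–Fri): 25 × 5 = 125.
The 1 extra day is Tue — 1 of them qualifies.
Total: 125 + 1 = 126.
Holidays: December 7, 2001 (Fri); January 15, 2002 (Tue); February 17, 2002 (Sun); March 31, 2002 (Sun).
2 of the 4 holidays fall on weekdays; the rest are weekends and were already excluded.
Business days: 126 − 2 = 124.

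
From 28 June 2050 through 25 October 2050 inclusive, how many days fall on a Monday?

28 June 2050 is a Tuesday.
The range spans 120 days (inclusive of both endpoints).
120 = 7 × 17 + 1, so there are 17 full weeks plus 1 extra day.
Each full week contributes one Monday: 17 so far.
The 1 extra day is Tue — none qualify.
Total: 17 + 0 = 17.

17 Mondays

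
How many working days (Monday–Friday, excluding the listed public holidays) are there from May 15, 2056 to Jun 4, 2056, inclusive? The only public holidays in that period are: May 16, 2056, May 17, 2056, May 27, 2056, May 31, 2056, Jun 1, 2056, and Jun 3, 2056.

May 15, 2056 is a Monday.
That's 21 days from start to end, counting both.
21 = 7 × 3, so the span is exactly 3 full weeks.
Each full week contributes 5 weekdays (Mon–Fri): 3 × 5 = 15.
Total: 15.
Holidays: May 16, 2056 (Tue); May 17, 2056 (Wed); May 27, 2056 (Sat); May 31, 2056 (Wed); Jun 1, 2056 (Thu); Jun 3, 2056 (Sat).
4 of the 6 holidays fall on weekdays; the rest are weekends and were already excluded.
Business days: 15 − 4 = 11.

11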